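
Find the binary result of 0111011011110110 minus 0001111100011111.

Method 1 - Direct subtraction (column by column from the right: bit − bit − borrow-in; if negative, add 2 and borrow 1 from the next column):
borrow: 0011111000111110
        0111011011110110
-       0001111100011111
------------------------
        0101011111010111

Method 2 - Add two's complement:
Two's complement of 0001111100011111: invert → 1110000011100000, add 1 → 1110000011100001
  0111011011110110
+ 1110000011100001
------------------
 10101011111010111  (end carry out of the top bit = 1)
Discarding the end carry: 0101011111010111
Decimal check:
  0111011011110110 = 16384 + 8192 + 4096 + 1024 + 512 + 128 + 64 + 32 + 16 + 4 + 2 = 30454
  0001111100011111 = 4096 + 2048 + 1024 + 512 + 256 + 16 + 8 + 4 + 2 + 1 = 7967
  30454 - 7967 = 22487, and 0101011111010111 = 16384 + 4096 + 1024 + 512 + 256 + 128 + 64 + 16 + 4 + 2 + 1 = 22487 ✓



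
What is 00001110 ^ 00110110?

XOR: 1 when bits differ
  00001110
^ 00110110
----------
  00111000
Decimal: 14 ^ 54 = 56



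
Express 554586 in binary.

Using repeated division by 2:
554586 ÷ 2 = 277293 remainder 0
277293 ÷ 2 = 138646 remainder 1
138646 ÷ 2 = 69323 remainder 0
69323 ÷ 2 = 34661 remainder 1
34661 ÷ 2 = 17330 remainder 1
17330 ÷ 2 = 8665 remainder 0
8665 ÷ 2 = 4332 remainder 1
4332 ÷ 2 = 2166 remainder 0
2166 ÷ 2 = 1083 remainder 0
1083 ÷ 2 = 541 remainder 1
541 ÷ 2 = 270 remainder 1
270 ÷ 2 = 135 remainder 0
135 ÷ 2 = 67 remainder 1
67 ÷ 2 = 33 remainder 1
33 ÷ 2 = 16 remainder 1
16 ÷ 2 = 8 remainder 0
8 ÷ 2 = 4 remainder 0
4 ÷ 2 = 2 remainder 0
2 ÷ 2 = 1 remainder 0
1 ÷ 2 = 0 remainder 1
Reading remainders bottom to top: 10000111011001011010



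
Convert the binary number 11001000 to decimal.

Sum of powers of 2 for each 1-bit:
2^3 + 2^6 + 2^7
= 8 + 64 + 128
= 200



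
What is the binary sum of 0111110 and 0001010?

Add column by column from the right: bit + bit + carry-in; write the sum mod 2, carry 1 when the sum is 2 or 3.
carry:  1111100
        0111110
+       0001010
---------------
       01001000
(the carry out of the leftmost column, 0, becomes the leading bit)
Decimal check:
  0111110 = 32 + 16 + 8 + 4 + 2 = 62
  0001010 = 8 + 2 = 10
  62 + 10 = 72, and 01001000 = 64 + 8 = 72 ✓



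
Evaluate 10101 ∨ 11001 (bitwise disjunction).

OR: 1 when either bit is 1
  10101
| 11001
-------
  11101
Decimal: 21 | 25 = 29



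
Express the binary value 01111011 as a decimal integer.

Sum of powers of 2 for each 1-bit:
2^0 + 2^1 + 2^3 + 2^4 + 2^5 + 2^6
= 1 + 2 + 8 + 16 + 32 + 64
= 123



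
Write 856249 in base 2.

Using repeated division by 2:
856249 ÷ 2 = 428124 remainder 1
428124 ÷ 2 = 214062 remainder 0
214062 ÷ 2 = 107031 remainder 0
107031 ÷ 2 = 53515 remainder 1
53515 ÷ 2 = 26757 remainder 1
26757 ÷ 2 = 13378 remainder 1
13378 ÷ 2 = 6689 remainder 0
6689 ÷ 2 = 3344 remainder 1
3344 ÷ 2 = 1672 remainder 0
1672 ÷ 2 = 836 remainder 0
836 ÷ 2 = 418 remainder 0
418 ÷ 2 = 209 remainder 0
209 ÷ 2 = 104 remainder 1
104 ÷ 2 = 52 remainder 0
52 ÷ 2 = 26 remainder 0
26 ÷ 2 = 13 remainder 0
13 ÷ 2 = 6 remainder 1
6 ÷ 2 = 3 remainder 0
3 ÷ 2 = 1 remainder 1
1 ÷ 2 = 0 remainder 1
Reading remainders bottom to top: 11010001000010111001



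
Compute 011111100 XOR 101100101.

XOR: 1 when bits differ
  011111100
^ 101100101
-----------
  110011001
Decimal: 252 ^ 357 = 409



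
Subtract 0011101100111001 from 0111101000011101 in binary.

Method 1 - Direct subtraction (column by column from the right: bit − bit − borrow-in; if negative, add 2 and borrow 1 from the next column):
borrow: 0111111111000000
        0111101000011101
-       0011101100111001
------------------------
        0011111011100100

Method 2 - Add two's complement:
Two's complement of 0011101100111001: invert → 1100010011000110, add 1 → 1100010011000111
  0111101000011101
+ 1100010011000111
------------------
 10011111011100100  (end carry out of the top bit = 1)
Discarding the end carry: 0011111011100100
Decimal check:
  0111101000011101 = 16384 + 8192 + 4096 + 2048 + 512 + 16 + 8 + 4 + 1 = 31261
  0011101100111001 = 8192 + 4096 + 2048 + 512 + 256 + 32 + 16 + 8 + 1 = 15161
  31261 - 15161 = 16100, and 0011111011100100 = 8192 + 4096 + 2048 + 1024 + 512 + 128 + 64 + 32 + 4 = 16100 ✓



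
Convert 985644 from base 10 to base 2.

Using repeated division by 2:
985644 ÷ 2 = 492822 remainder 0
492822 ÷ 2 = 246411 remainder 0
246411 ÷ 2 = 123205 remainder 1
123205 ÷ 2 = 61602 remainder 1
61602 ÷ 2 = 30801 remainder 0
30801 ÷ 2 = 15400 remainder 1
15400 ÷ 2 = 7700 remainder 0
7700 ÷ 2 = 3850 remainder 0
3850 ÷ 2 = 1925 remainder 0
1925 ÷ 2 = 962 remainder 1
962 ÷ 2 = 481 remainder 0
481 ÷ 2 = 240 remainder 1
240 ÷ 2 = 120 remainder 0
120 ÷ 2 = 60 remainder 0
60 ÷ 2 = 30 remainder 0
30 ÷ 2 = 15 remainder 0
15 ÷ 2 = 7 remainder 1
7 ÷ 2 = 3 remainder 1
3 ÷ 2 = 1 remainder 1
1 ÷ 2 = 0 remainder 1
Reading remainders bottom to top: 11110000101000101100



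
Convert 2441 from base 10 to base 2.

Using repeated division by 2:
2441 ÷ 2 = 1220 remainder 1
1220 ÷ 2 = 610 remainder 0
610 ÷ 2 = 305 remainder 0
305 ÷ 2 = 152 remainder 1
152 ÷ 2 = 76 remainder 0
76 ÷ 2 = 38 remainder 0
38 ÷ 2 = 19 remainder 0
19 ÷ 2 = 9 remainder 1
9 ÷ 2 = 4 remainder 1
4 ÷ 2 = 2 remainder 0
2 ÷ 2 = 1 remainder 0
1 ÷ 2 = 0 remainder 1
Reading remainders bottom to top: 100110001001



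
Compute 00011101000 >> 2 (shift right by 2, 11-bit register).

Original: 00011101000 (decimal 232)
Shift right by 2 positions
Drop the 2 low bits; fill with zeros on the left
Result: 00000111010 (decimal 58)
Equivalent: 232 >> 2 = 232 ÷ 2^2 = 58



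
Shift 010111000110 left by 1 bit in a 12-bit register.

Original: 010111000110 (decimal 1478)
Shift left by 1 position
Append 1 zero on the right
Result: 101110001100 (decimal 2956)
Equivalent: 1478 << 1 = 1478 × 2^1 = 2956



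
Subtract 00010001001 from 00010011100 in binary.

Method 1 - Direct subtraction (column by column from the right: bit − bit − borrow-in; if negative, add 2 and borrow 1 from the next column):
borrow: 00000000110
        00010011100
-       00010001001
-------------------
        00000010011

Method 2 - Add two's complement:
Two's complement of 00010001001: invert → 11101110110, add 1 → 11101110111
  00010011100
+ 11101110111
-------------
 100000010011  (end carry out of the top bit = 1)
Discarding the end carry: 00000010011
Decimal check:
  00010011100 = 128 + 16 + 8 + 4 = 156
  00010001001 = 128 + 8 + 1 = 137
  156 - 137 = 19, and 00000010011 = 16 + 2 + 1 = 19 ✓



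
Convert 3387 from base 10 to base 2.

Using repeated division by 2:
3387 ÷ 2 = 1693 remainder 1
1693 ÷ 2 = 846 remainder 1
846 ÷ 2 = 423 remainder 0
423 ÷ 2 = 211 remainder 1
211 ÷ 2 = 105 remainder 1
105 ÷ 2 = 52 remainder 1
52 ÷ 2 = 26 remainder 0
26 ÷ 2 = 13 remainder 0
13 ÷ 2 = 6 remainder 1
6 ÷ 2 = 3 remainder 0
3 ÷ 2 = 1 remainder 1
1 ÷ 2 = 0 remainder 1
Reading remainders bottom to top: 110100111011



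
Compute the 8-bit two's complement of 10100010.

Original (sign bit 1, negative): 10100010
Step 1 - Invert all bits: 01011101
Step 2 - Add 1: 01011110
Verification: 10100010 + 01011110 = 100000000; discarding the end carry (carry out of the top bit) leaves the 8-bit value 00000000, as required for x + (-x)



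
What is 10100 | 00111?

OR: 1 when either bit is 1
  10100
| 00111
-------
  10111
Decimal: 20 | 7 = 23



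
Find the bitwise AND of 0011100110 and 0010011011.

AND: 1 only when both bits are 1
  0011100110
& 0010011011
------------
  0010000010
Decimal: 230 & 155 = 130



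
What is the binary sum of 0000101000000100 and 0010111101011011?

Add column by column from the right: bit + bit + carry-in; write the sum mod 2, carry 1 when the sum is 2 or 3.
carry:  0001110000000000
        0000101000000100
+       0010111101011011
------------------------
       00011100101011111
(the carry out of the leftmost column, 0, becomes the leading bit)
Decimal check:
  0000101000000100 = 2048 + 512 + 4 = 2564
  0010111101011011 = 8192 + 2048 + 1024 + 512 + 256 + 64 + 16 + 8 + 2 + 1 = 12123
  2564 + 12123 = 14687, and 00011100101011111 = 8192 + 4096 + 2048 + 256 + 64 + 16 + 8 + 4 + 2 + 1 = 14687 ✓



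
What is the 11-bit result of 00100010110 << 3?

Original: 00100010110 (decimal 278)
Shift left by 3 positions
Append 3 zeros on the right and drop the 3 high bits that overflow the 11-bit width
Result: 00010110000 (decimal 176)
Equivalent: 278 << 3 = 278 × 2^3 = 2224, truncated to 11 bits = 176



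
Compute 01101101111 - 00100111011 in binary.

Method 1 - Direct subtraction (column by column from the right: bit − bit − borrow-in; if negative, add 2 and borrow 1 from the next column):
borrow: 00001100000
        01101101111
-       00100111011
-------------------
        01000110100

Method 2 - Add two's complement:
Two's complement of 00100111011: invert → 11011000100, add 1 → 11011000101
  01101101111
+ 11011000101
-------------
 101000110100  (end carry out of the top bit = 1)
Discarding the end carry: 01000110100
Decimal check:
  01101101111 = 512 + 256 + 64 + 32 + 8 + 4 + 2 + 1 = 879
  00100111011 = 256 + 32 + 16 + 8 + 2 + 1 = 315
  879 - 315 = 564, and 01000110100 = 512 + 32 + 16 + 4 = 564 ✓



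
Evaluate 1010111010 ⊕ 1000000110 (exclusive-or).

XOR: 1 when bits differ
  1010111010
^ 1000000110
------------
  0010111100
Decimal: 698 ^ 518 = 188



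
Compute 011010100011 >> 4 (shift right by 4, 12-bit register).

Original: 011010100011 (decimal 1699)
Shift right by 4 positions
Drop the 4 low bits; fill with zeros on the left
Result: 000001101010 (decimal 106)
Equivalent: 1699 >> 4 = 1699 ÷ 2^4 = 106



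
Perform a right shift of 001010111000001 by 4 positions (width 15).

Original: 001010111000001 (decimal 5569)
Shift right by 4 positions
Drop the 4 low bits; fill with zeros on the left
Result: 000000101011100 (decimal 348)
Equivalent: 5569 >> 4 = 5569 ÷ 2^4 = 348



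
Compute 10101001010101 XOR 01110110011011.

XOR: 1 when bits differ
  10101001010101
^ 01110110011011
----------------
  11011111001110
Decimal: 10837 ^ 7579 = 14286



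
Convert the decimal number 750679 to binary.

Using repeated division by 2:
750679 ÷ 2 = 375339 remainder 1
375339 ÷ 2 = 187669 remainder 1
187669 ÷ 2 = 93834 remainder 1
93834 ÷ 2 = 46917 remainder 0
46917 ÷ 2 = 23458 remainder 1
23458 ÷ 2 = 11729 remainder 0
11729 ÷ 2 = 5864 remainder 1
5864 ÷ 2 = 2932 remainder 0
2932 ÷ 2 = 1466 remainder 0
1466 ÷ 2 = 733 remainder 0
733 ÷ 2 = 366 remainder 1
366 ÷ 2 = 183 remainder 0
183 ÷ 2 = 91 remainder 1
91 ÷ 2 = 45 remainder 1
45 ÷ 2 = 22 remainder 1
22 ÷ 2 = 11 remainder 0
11 ÷ 2 = 5 remainder 1
5 ÷ 2 = 2 remainder 1
2 ÷ 2 = 1 remainder 0
1 ÷ 2 = 0 remainder 1
Reading remainders bottom to top: 10110111010001010111



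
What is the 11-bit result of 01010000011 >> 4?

Original: 01010000011 (decimal 643)
Shift right by 4 positions
Drop the 4 low bits; fill with zeros on the left
Result: 00000101000 (decimal 40)
Equivalent: 643 >> 4 = 643 ÷ 2^4 = 40



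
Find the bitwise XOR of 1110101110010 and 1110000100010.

XOR: 1 when bits differ
  1110101110010
^ 1110000100010
---------------
  0000101010000
Decimal: 7538 ^ 7202 = 336



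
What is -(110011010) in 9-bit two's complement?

Original (sign bit 1, negative): 110011010
Step 1 - Invert all bits: 001100101
Step 2 - Add 1: 001100110
Verification: 110011010 + 001100110 = 1000000000; discarding the end carry (carry out of the top bit) leaves the 9-bit value 000000000, as required for x + (-x)



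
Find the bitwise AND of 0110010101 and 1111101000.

AND: 1 only when both bits are 1
  0110010101
& 1111101000
------------
  0110000000
Decimal: 405 & 1000 = 384



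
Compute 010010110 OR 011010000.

OR: 1 when either bit is 1
  010010110
| 011010000
-----------
  011010110
Decimal: 150 | 208 = 214



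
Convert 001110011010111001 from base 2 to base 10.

Sum of powers of 2 for each 1-bit:
2^0 + 2^3 + 2^4 + 2^5 + 2^7 + 2^9 + 2^10 + 2^13 + 2^14 + 2^15
= 1 + 8 + 16 + 32 + 128 + 512 + 1024 + 8192 + 16384 + 32768
= 59065



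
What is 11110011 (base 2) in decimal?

Sum of powers of 2 for each 1-bit:
2^0 + 2^1 + 2^4 + 2^5 + 2^6 + 2^7
= 1 + 2 + 16 + 32 + 64 + 128
= 243



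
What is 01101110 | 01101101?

OR: 1 when either bit is 1
  01101110
| 01101101
----------
  01101111
Decimal: 110 | 109 = 111



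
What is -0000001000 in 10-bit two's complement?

Original: 0000001000
Step 1 - Invert all bits: 1111110111
Step 2 - Add 1: 1111111000
Verification: 0000001000 + 1111111000 = 10000000000; discarding the end carry (carry out of the top bit) leaves the 10-bit value 0000000000, as required for x + (-x)



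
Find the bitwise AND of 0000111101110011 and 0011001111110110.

AND: 1 only when both bits are 1
  0000111101110011
& 0011001111110110
------------------
  0000001101110010
Decimal: 3955 & 13302 = 882



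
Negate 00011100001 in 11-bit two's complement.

Original: 00011100001
Step 1 - Invert all bits: 11100011110
Step 2 - Add 1: 11100011111
Verification: 00011100001 + 11100011111 = 100000000000; discarding the end carry (carry out of the top bit) leaves the 11-bit value 00000000000, as required for x + (-x)



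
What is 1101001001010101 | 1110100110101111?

OR: 1 when either bit is 1
  1101001001010101
| 1110100110101111
------------------
  1111101111111111
Decimal: 53845 | 59823 = 64511



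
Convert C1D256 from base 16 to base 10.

Expand by place value (powers of 16):
Digit values: C = 12, D = 13
C1D256 = 12 × 16^5 + 1 × 16^4 + 13 × 16^3 + 2 × 16^2 + 5 × 16^1 + 6 × 16^0
= 12 × 1048576 + 1 × 65536 + 13 × 4096 + 2 × 256 + 5 × 16 + 6 × 1
= 12582912 + 65536 + 53248 + 512 + 80 + 6
= 12702294



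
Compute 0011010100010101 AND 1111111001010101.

AND: 1 only when both bits are 1
  0011010100010101
& 1111111001010101
------------------
  0011010000010101
Decimal: 13589 & 65109 = 13333



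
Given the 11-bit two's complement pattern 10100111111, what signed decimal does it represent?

Binary: 10100111111
Sign bit: 1 (negative)
Invert: 01011000000
Add 1:  01011000001
Magnitude: 01011000001 = 512 + 128 + 64 + 1 = 705
Value: -705



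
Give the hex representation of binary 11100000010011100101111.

Group into 4-bit nibbles from right:
  0111 = 7
  0000 = 0
  0010 = 2
  0111 = 7
  0010 = 2
  1111 = F
Result: 70272F



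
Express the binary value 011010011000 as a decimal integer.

Sum of powers of 2 for each 1-bit:
2^3 + 2^4 + 2^7 + 2^9 + 2^10
= 8 + 16 + 128 + 512 + 1024
= 1688



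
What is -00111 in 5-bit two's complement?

Original: 00111
Step 1 - Invert all bits: 11000
Step 2 - Add 1: 11001
Verification: 00111 + 11001 = 100000; discarding the end carry (carry out of the top bit) leaves the 5-bit value 00000, as required for x + (-x)



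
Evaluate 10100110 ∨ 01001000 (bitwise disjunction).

OR: 1 when either bit is 1
  10100110
| 01001000
----------
  11101110
Decimal: 166 | 72 = 238



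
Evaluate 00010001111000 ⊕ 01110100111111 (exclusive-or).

XOR: 1 when bits differ
  00010001111000
^ 01110100111111
----------------
  01100101000111
Decimal: 1144 ^ 7487 = 6471



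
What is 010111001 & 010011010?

AND: 1 only when both bits are 1
  010111001
& 010011010
-----------
  010011000
Decimal: 185 & 154 = 152



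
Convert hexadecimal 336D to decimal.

Expand by place value (powers of 16):
Digit values: D = 13
336D = 3 × 16^3 + 3 × 16^2 + 6 × 16^1 + 13 × 16^0
= 3 × 4096 + 3 × 256 + 6 × 16 + 13 × 1
= 12288 + 768 + 96 + 13
= 13165



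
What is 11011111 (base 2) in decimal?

Sum of powers of 2 for each 1-bit:
2^0 + 2^1 + 2^2 + 2^3 + 2^4 + 2^6 + 2^7
= 1 + 2 + 4 + 8 + 16 + 64 + 128
= 223



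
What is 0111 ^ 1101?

XOR: 1 when bits differ
  0111
^ 1101
------
  1010
Decimal: 7 ^ 13 = 10



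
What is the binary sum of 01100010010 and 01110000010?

Add column by column from the right: bit + bit + carry-in; write the sum mod 2, carry 1 when the sum is 2 or 3.
carry:  11000000100
        01100010010
+       01110000010
-------------------
       011010010100
(the carry out of the leftmost column, 0, becomes the leading bit)
Decimal check:
  01100010010 = 512 + 256 + 16 + 2 = 786
  01110000010 = 512 + 256 + 128 + 2 = 898
  786 + 898 = 1684, and 011010010100 = 1024 + 512 + 128 + 16 + 4 = 1684 ✓



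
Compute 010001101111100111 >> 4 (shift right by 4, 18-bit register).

Original: 010001101111100111 (decimal 72679)
Shift right by 4 positions
Drop the 4 low bits; fill with zeros on the left
Result: 000001000110111110 (decimal 4542)
Equivalent: 72679 >> 4 = 72679 ÷ 2^4 = 4542



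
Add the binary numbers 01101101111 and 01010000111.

Add column by column from the right: bit + bit + carry-in; write the sum mod 2, carry 1 when the sum is 2 or 3.
carry:  10000011110
        01101101111
+       01010000111
-------------------
       010111110110
(the carry out of the leftmost column, 0, becomes the leading bit)
Decimal check:
  01101101111 = 512 + 256 + 64 + 32 + 8 + 4 + 2 + 1 = 879
  01010000111 = 512 + 128 + 4 + 2 + 1 = 647
  879 + 647 = 1526, and 010111110110 = 1024 + 256 + 128 + 64 + 32 + 16 + 4 + 2 = 1526 ✓



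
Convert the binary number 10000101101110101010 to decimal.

Sum of powers of 2 for each 1-bit:
2^1 + 2^3 + 2^5 + 2^7 + 2^8 + 2^9 + 2^11 + 2^12 + 2^14 + 2^19
= 2 + 8 + 32 + 128 + 256 + 512 + 2048 + 4096 + 16384 + 524288
= 547754



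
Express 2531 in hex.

Using repeated division by 16 (digits 10–15 are A–F):
2531 ÷ 16 = 158 remainder 3
158 ÷ 16 = 9 remainder 14 (E)
9 ÷ 16 = 0 remainder 9
Reading remainders bottom to top: 9E3



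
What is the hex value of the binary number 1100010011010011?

Group into 4-bit nibbles from right:
  1100 = C
  0100 = 4
  1101 = D
  0011 = 3
Result: C4D3



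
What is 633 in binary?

Using repeated division by 2:
633 ÷ 2 = 316 remainder 1
316 ÷ 2 = 158 remainder 0
158 ÷ 2 = 79 remainder 0
79 ÷ 2 = 39 remainder 1
39 ÷ 2 = 19 remainder 1
19 ÷ 2 = 9 remainder 1
9 ÷ 2 = 4 remainder 1
4 ÷ 2 = 2 remainder 0
2 ÷ 2 = 1 remainder 0
1 ÷ 2 = 0 remainder 1
Reading remainders bottom to top: 1001111001



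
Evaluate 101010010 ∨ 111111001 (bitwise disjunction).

OR: 1 when either bit is 1
  101010010
| 111111001
-----------
  111111011
Decimal: 338 | 505 = 507



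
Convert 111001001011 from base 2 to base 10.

Sum of powers of 2 for each 1-bit:
2^0 + 2^1 + 2^3 + 2^6 + 2^9 + 2^10 + 2^11
= 1 + 2 + 8 + 64 + 512 + 1024 + 2048
= 3659



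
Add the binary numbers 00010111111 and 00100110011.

Add column by column from the right: bit + bit + carry-in; write the sum mod 2, carry 1 when the sum is 2 or 3.
carry:  00001111110
        00010111111
+       00100110011
-------------------
       000111110010
(the carry out of the leftmost column, 0, becomes the leading bit)
Decimal check:
  00010111111 = 128 + 32 + 16 + 8 + 4 + 2 + 1 = 191
  00100110011 = 256 + 32 + 16 + 2 + 1 = 307
  191 + 307 = 498, and 000111110010 = 256 + 128 + 64 + 32 + 16 + 2 = 498 ✓



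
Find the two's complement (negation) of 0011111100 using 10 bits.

Original: 0011111100
Step 1 - Invert all bits: 1100000011
Step 2 - Add 1: 1100000100
Verification: 0011111100 + 1100000100 = 10000000000; discarding the end carry (carry out of the top bit) leaves the 10-bit value 0000000000, as required for x + (-x)



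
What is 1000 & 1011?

AND: 1 only when both bits are 1
  1000
& 1011
------
  1000
Decimal: 8 & 11 = 8



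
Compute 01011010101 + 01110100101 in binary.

Add column by column from the right: bit + bit + carry-in; write the sum mod 2, carry 1 when the sum is 2 or 3.
carry:  11100001010
        01011010101
+       01110100101
-------------------
       011001111010
(the carry out of the leftmost column, 0, becomes the leading bit)
Decimal check:
  01011010101 = 512 + 128 + 64 + 16 + 4 + 1 = 725
  01110100101 = 512 + 256 + 128 + 32 + 4 + 1 = 933
  725 + 933 = 1658, and 011001111010 = 1024 + 512 + 64 + 32 + 16 + 8 + 2 = 1658 ✓



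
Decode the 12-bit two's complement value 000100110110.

Binary: 000100110110
Sign bit: 0 (non-negative)
Read directly as an unsigned value:
000100110110 = 256 + 32 + 16 + 4 + 2 = 310
Value: 310



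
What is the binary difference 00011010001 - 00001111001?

Method 1 - Direct subtraction (column by column from the right: bit − bit − borrow-in; if negative, add 2 and borrow 1 from the next column):
borrow: 00011110000
        00011010001
-       00001111001
-------------------
        00001011000

Method 2 - Add two's complement:
Two's complement of 00001111001: invert → 11110000110, add 1 → 11110000111
  00011010001
+ 11110000111
-------------
 100001011000  (end carry out of the top bit = 1)
Discarding the end carry: 00001011000
Decimal check:
  00011010001 = 128 + 64 + 16 + 1 = 209
  00001111001 = 64 + 32 + 16 + 8 + 1 = 121
  209 - 121 = 88, and 00001011000 = 64 + 16 + 8 = 88 ✓



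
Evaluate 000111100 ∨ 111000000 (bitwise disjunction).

OR: 1 when either bit is 1
  000111100
| 111000000
-----------
  111111100
Decimal: 60 | 448 = 508



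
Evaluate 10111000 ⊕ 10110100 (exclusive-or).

XOR: 1 when bits differ
  10111000
^ 10110100
----------
  00001100
Decimal: 184 ^ 180 = 12



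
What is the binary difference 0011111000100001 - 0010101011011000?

Method 1 - Direct subtraction (column by column from the right: bit − bit − borrow-in; if negative, add 2 and borrow 1 from the next column):
borrow: 0000011110110000
        0011111000100001
-       0010101011011000
------------------------
        0001001101001001

Method 2 - Add two's complement:
Two's complement of 0010101011011000: invert → 1101010100100111, add 1 → 1101010100101000
  0011111000100001
+ 1101010100101000
------------------
 10001001101001001  (end carry out of the top bit = 1)
Discarding the end carry: 0001001101001001
Decimal check:
  0011111000100001 = 8192 + 4096 + 2048 + 1024 + 512 + 32 + 1 = 15905
  0010101011011000 = 8192 + 2048 + 512 + 128 + 64 + 16 + 8 = 10968
  15905 - 10968 = 4937, and 0001001101001001 = 4096 + 512 + 256 + 64 + 8 + 1 = 4937 ✓



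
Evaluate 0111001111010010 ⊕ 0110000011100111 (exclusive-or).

XOR: 1 when bits differ
  0111001111010010
^ 0110000011100111
------------------
  0001001100110101
Decimal: 29650 ^ 24807 = 4917



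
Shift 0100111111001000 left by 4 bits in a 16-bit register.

Original: 0100111111001000 (decimal 20424)
Shift left by 4 positions
Append 4 zeros on the right and drop the 4 high bits that overflow the 16-bit width
Result: 1111110010000000 (decimal 64640)
Equivalent: 20424 << 4 = 20424 × 2^4 = 326784, truncated to 16 bits = 64640



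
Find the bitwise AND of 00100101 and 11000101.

AND: 1 only when both bits are 1
  00100101
& 11000101
----------
  00000101
Decimal: 37 & 197 = 5



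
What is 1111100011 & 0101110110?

AND: 1 only when both bits are 1
  1111100011
& 0101110110
------------
  0101100010
Decimal: 995 & 374 = 354



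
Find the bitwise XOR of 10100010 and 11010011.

XOR: 1 when bits differ
  10100010
^ 11010011
----------
  01110001
Decimal: 162 ^ 211 = 113



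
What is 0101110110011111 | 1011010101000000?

OR: 1 when either bit is 1
  0101110110011111
| 1011010101000000
------------------
  1111110111011111
Decimal: 23967 | 46400 = 64991



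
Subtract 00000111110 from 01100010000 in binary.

Method 1 - Direct subtraction (column by column from the right: bit − bit − borrow-in; if negative, add 2 and borrow 1 from the next column):
borrow: 00111111100
        01100010000
-       00000111110
-------------------
        01011010010

Method 2 - Add two's complement:
Two's complement of 00000111110: invert → 11111000001, add 1 → 11111000010
  01100010000
+ 11111000010
-------------
 101011010010  (end carry out of the top bit = 1)
Discarding the end carry: 01011010010
Decimal check:
  01100010000 = 512 + 256 + 16 = 784
  00000111110 = 32 + 16 + 8 + 4 + 2 = 62
  784 - 62 = 722, and 01011010010 = 512 + 128 + 64 + 16 + 2 = 722 ✓



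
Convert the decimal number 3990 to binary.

Using repeated division by 2:
3990 ÷ 2 = 1995 remainder 0
1995 ÷ 2 = 997 remainder 1
997 ÷ 2 = 498 remainder 1
498 ÷ 2 = 249 remainder 0
249 ÷ 2 = 124 remainder 1
124 ÷ 2 = 62 remainder 0
62 ÷ 2 = 31 remainder 0
31 ÷ 2 = 15 remainder 1
15 ÷ 2 = 7 remainder 1
7 ÷ 2 = 3 remainder 1
3 ÷ 2 = 1 remainder 1
1 ÷ 2 = 0 remainder 1
Reading remainders bottom to top: 111110010110



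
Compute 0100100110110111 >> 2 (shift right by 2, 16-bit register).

Original: 0100100110110111 (decimal 18871)
Shift right by 2 positions
Drop the 2 low bits; fill with zeros on the left
Result: 0001001001101101 (decimal 4717)
Equivalent: 18871 >> 2 = 18871 ÷ 2^2 = 4717



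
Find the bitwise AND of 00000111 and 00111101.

AND: 1 only when both bits are 1
  00000111
& 00111101
----------
  00000101
Decimal: 7 & 61 = 5



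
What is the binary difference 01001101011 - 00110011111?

Method 1 - Direct subtraction (column by column from the right: bit − bit − borrow-in; if negative, add 2 and borrow 1 from the next column):
borrow: 01100111000
        01001101011
-       00110011111
-------------------
        00011001100

Method 2 - Add two's complement:
Two's complement of 00110011111: invert → 11001100000, add 1 → 11001100001
  01001101011
+ 11001100001
-------------
 100011001100  (end carry out of the top bit = 1)
Discarding the end carry: 00011001100
Decimal check:
  01001101011 = 512 + 64 + 32 + 8 + 2 + 1 = 619
  00110011111 = 256 + 128 + 16 + 8 + 4 + 2 + 1 = 415
  619 - 415 = 204, and 00011001100 = 128 + 64 + 8 + 4 = 204 ✓



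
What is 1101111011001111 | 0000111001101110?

OR: 1 when either bit is 1
  1101111011001111
| 0000111001101110
------------------
  1101111011101111
Decimal: 57039 | 3694 = 57071



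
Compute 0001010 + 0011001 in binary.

Add column by column from the right: bit + bit + carry-in; write the sum mod 2, carry 1 when the sum is 2 or 3.
carry:  0110000
        0001010
+       0011001
---------------
       00100011
(the carry out of the leftmost column, 0, becomes the leading bit)
Decimal check:
  0001010 = 8 + 2 = 10
  0011001 = 16 + 8 + 1 = 25
  10 + 25 = 35, and 00100011 = 32 + 2 + 1 = 35 ✓



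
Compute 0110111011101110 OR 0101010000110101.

OR: 1 when either bit is 1
  0110111011101110
| 0101010000110101
------------------
  0111111011111111
Decimal: 28398 | 21557 = 32511



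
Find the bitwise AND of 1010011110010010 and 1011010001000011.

AND: 1 only when both bits are 1
  1010011110010010
& 1011010001000011
------------------
  1010010000000010
Decimal: 42898 & 46147 = 41986



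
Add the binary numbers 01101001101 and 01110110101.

Add column by column from the right: bit + bit + carry-in; write the sum mod 2, carry 1 when the sum is 2 or 3.
carry:  11111111010
        01101001101
+       01110110101
-------------------
       011100000010
(the carry out of the leftmost column, 0, becomes the leading bit)
Decimal check:
  01101001101 = 512 + 256 + 64 + 8 + 4 + 1 = 845
  01110110101 = 512 + 256 + 128 + 32 + 16 + 4 + 1 = 949
  845 + 949 = 1794, and 011100000010 = 1024 + 512 + 256 + 2 = 1794 ✓



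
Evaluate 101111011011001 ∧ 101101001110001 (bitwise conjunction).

AND: 1 only when both bits are 1
  101111011011001
& 101101001110001
-----------------
  101101001010001
Decimal: 24281 & 23153 = 23121



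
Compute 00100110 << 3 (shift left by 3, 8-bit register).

Original: 00100110 (decimal 38)
Shift left by 3 positions
Append 3 zeros on the right and drop the 3 high bits that overflow the 8-bit width
Result: 00110000 (decimal 48)
Equivalent: 38 << 3 = 38 × 2^3 = 304, truncated to 8 bits = 48



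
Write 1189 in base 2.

Using repeated division by 2:
1189 ÷ 2 = 594 remainder 1
594 ÷ 2 = 297 remainder 0
297 ÷ 2 = 148 remainder 1
148 ÷ 2 = 74 remainder 0
74 ÷ 2 = 37 remainder 0
37 ÷ 2 = 18 remainder 1
18 ÷ 2 = 9 remainder 0
9 ÷ 2 = 4 remainder 1
4 ÷ 2 = 2 remainder 0
2 ÷ 2 = 1 remainder 0
1 ÷ 2 = 0 remainder 1
Reading remainders bottom to top: 10010100101



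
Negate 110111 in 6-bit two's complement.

Original (sign bit 1, negative): 110111
Step 1 - Invert all bits: 001000
Step 2 - Add 1: 001001
Verification: 110111 + 001001 = 1000000; discarding the end carry (carry out of the top bit) leaves the 6-bit value 000000, as required for x + (-x)



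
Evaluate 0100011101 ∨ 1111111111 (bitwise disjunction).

OR: 1 when either bit is 1
  0100011101
| 1111111111
------------
  1111111111
Decimal: 285 | 1023 = 1023



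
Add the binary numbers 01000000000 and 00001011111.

Add column by column from the right: bit + bit + carry-in; write the sum mod 2, carry 1 when the sum is 2 or 3.
carry:  00000000000
        01000000000
+       00001011111
-------------------
       001001011111
(the carry out of the leftmost column, 0, becomes the leading bit)
Decimal check:
  01000000000 = 512
  00001011111 = 64 + 16 + 8 + 4 + 2 + 1 = 95
  512 + 95 = 607, and 001001011111 = 512 + 64 + 16 + 8 + 4 + 2 + 1 = 607 ✓



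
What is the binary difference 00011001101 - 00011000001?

Method 1 - Direct subtraction (column by column from the right: bit − bit − borrow-in; if negative, add 2 and borrow 1 from the next column):
borrow: 00000000000
        00011001101
-       00011000001
-------------------
        00000001100

Method 2 - Add two's complement:
Two's complement of 00011000001: invert → 11100111110, add 1 → 11100111111
  00011001101
+ 11100111111
-------------
 100000001100  (end carry out of the top bit = 1)
Discarding the end carry: 00000001100
Decimal check:
  00011001101 = 128 + 64 + 8 + 4 + 1 = 205
  00011000001 = 128 + 64 + 1 = 193
  205 - 193 = 12, and 00000001100 = 8 + 4 = 12 ✓



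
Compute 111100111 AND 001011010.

AND: 1 only when both bits are 1
  111100111
& 001011010
-----------
  001000010
Decimal: 487 & 90 = 66



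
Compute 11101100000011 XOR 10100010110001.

XOR: 1 when bits differ
  11101100000011
^ 10100010110001
----------------
  01001110110010
Decimal: 15107 ^ 10417 = 5042



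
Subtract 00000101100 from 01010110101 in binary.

Method 1 - Direct subtraction (column by column from the right: bit − bit − borrow-in; if negative, add 2 and borrow 1 from the next column):
borrow: 00000010000
        01010110101
-       00000101100
-------------------
        01010001001

Method 2 - Add two's complement:
Two's complement of 00000101100: invert → 11111010011, add 1 → 11111010100
  01010110101
+ 11111010100
-------------
 101010001001  (end carry out of the top bit = 1)
Discarding the end carry: 01010001001
Decimal check:
  01010110101 = 512 + 128 + 32 + 16 + 4 + 1 = 693
  00000101100 = 32 + 8 + 4 = 44
  693 - 44 = 649, and 01010001001 = 512 + 128 + 8 + 1 = 649 ✓



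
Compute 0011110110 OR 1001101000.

OR: 1 when either bit is 1
  0011110110
| 1001101000
------------
  1011111110
Decimal: 246 | 616 = 766



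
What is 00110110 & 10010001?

AND: 1 only when both bits are 1
  00110110
& 10010001
----------
  00010000
Decimal: 54 & 145 = 16



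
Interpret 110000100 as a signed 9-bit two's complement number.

Binary: 110000100
Sign bit: 1 (negative)
Invert: 001111011
Add 1:  001111100
Magnitude: 001111100 = 64 + 32 + 16 + 8 + 4 = 124
Value: -124



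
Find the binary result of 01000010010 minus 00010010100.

Method 1 - Direct subtraction (column by column from the right: bit − bit − borrow-in; if negative, add 2 and borrow 1 from the next column):
borrow: 01111111000
        01000010010
-       00010010100
-------------------
        00101111110

Method 2 - Add two's complement:
Two's complement of 00010010100: invert → 11101101011, add 1 → 11101101100
  01000010010
+ 11101101100
-------------
 100101111110  (end carry out of the top bit = 1)
Discarding the end carry: 00101111110
Decimal check:
  01000010010 = 512 + 16 + 2 = 530
  00010010100 = 128 + 16 + 4 = 148
  530 - 148 = 382, and 00101111110 = 256 + 64 + 32 + 16 + 8 + 4 + 2 = 382 ✓



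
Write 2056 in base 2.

Using repeated division by 2:
2056 ÷ 2 = 1028 remainder 0
1028 ÷ 2 = 514 remainder 0
514 ÷ 2 = 257 remainder 0
257 ÷ 2 = 128 remainder 1
128 ÷ 2 = 64 remainder 0
64 ÷ 2 = 32 remainder 0
32 ÷ 2 = 16 remainder 0
16 ÷ 2 = 8 remainder 0
8 ÷ 2 = 4 remainder 0
4 ÷ 2 = 2 remainder 0
2 ÷ 2 = 1 remainder 0
1 ÷ 2 = 0 remainder 1
Reading remainders bottom to top: 100000001000



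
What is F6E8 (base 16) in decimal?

Expand by place value (powers of 16):
Digit values: F = 15, E = 14
F6E8 = 15 × 16^3 + 6 × 16^2 + 14 × 16^1 + 8 × 16^0
= 15 × 4096 + 6 × 256 + 14 × 16 + 8 × 1
= 61440 + 1536 + 224 + 8
= 63208



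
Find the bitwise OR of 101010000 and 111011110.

OR: 1 when either bit is 1
  101010000
| 111011110
-----------
  111011110
Decimal: 336 | 478 = 478



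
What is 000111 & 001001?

AND: 1 only when both bits are 1
  000111
& 001001
--------
  000001
Decimal: 7 & 9 = 1



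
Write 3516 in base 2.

Using repeated division by 2:
3516 ÷ 2 = 1758 remainder 0
1758 ÷ 2 = 879 remainder 0
879 ÷ 2 = 439 remainder 1
439 ÷ 2 = 219 remainder 1
219 ÷ 2 = 109 remainder 1
109 ÷ 2 = 54 remainder 1
54 ÷ 2 = 27 remainder 0
27 ÷ 2 = 13 remainder 1
13 ÷ 2 = 6 remainder 1
6 ÷ 2 = 3 remainder 0
3 ÷ 2 = 1 remainder 1
1 ÷ 2 = 0 remainder 1
Reading remainders bottom to top: 110110111100



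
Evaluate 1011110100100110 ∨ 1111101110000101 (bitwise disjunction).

OR: 1 when either bit is 1
  1011110100100110
| 1111101110000101
------------------
  1111111110100111
Decimal: 48422 | 64389 = 65447



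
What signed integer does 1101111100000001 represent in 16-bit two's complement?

Binary: 1101111100000001
Sign bit: 1 (negative)
Invert: 0010000011111110
Add 1:  0010000011111111
Magnitude: 0010000011111111 = 8192 + 128 + 64 + 32 + 16 + 8 + 4 + 2 + 1 = 8447
Value: -8447



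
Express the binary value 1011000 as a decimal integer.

Sum of powers of 2 for each 1-bit:
2^3 + 2^4 + 2^6
= 8 + 16 + 64
= 88



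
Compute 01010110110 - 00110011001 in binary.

Method 1 - Direct subtraction (column by column from the right: bit − bit − borrow-in; if negative, add 2 and borrow 1 from the next column):
borrow: 01000110010
        01010110110
-       00110011001
-------------------
        00100011101

Method 2 - Add two's complement:
Two's complement of 00110011001: invert → 11001100110, add 1 → 11001100111
  01010110110
+ 11001100111
-------------
 100100011101  (end carry out of the top bit = 1)
Discarding the end carry: 00100011101
Decimal check:
  01010110110 = 512 + 128 + 32 + 16 + 4 + 2 = 694
  00110011001 = 256 + 128 + 16 + 8 + 1 = 409
  694 - 409 = 285, and 00100011101 = 256 + 16 + 8 + 4 + 1 = 285 ✓



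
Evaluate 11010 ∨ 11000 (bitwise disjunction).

OR: 1 when either bit is 1
  11010
| 11000
-------
  11010
Decimal: 26 | 24 = 26



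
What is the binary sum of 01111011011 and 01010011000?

Add column by column from the right: bit + bit + carry-in; write the sum mod 2, carry 1 when the sum is 2 or 3.
carry:  11100110000
        01111011011
+       01010011000
-------------------
       011001110011
(the carry out of the leftmost column, 0, becomes the leading bit)
Decimal check:
  01111011011 = 512 + 256 + 128 + 64 + 16 + 8 + 2 + 1 = 987
  01010011000 = 512 + 128 + 16 + 8 = 664
  987 + 664 = 1651, and 011001110011 = 1024 + 512 + 64 + 32 + 16 + 2 + 1 = 1651 ✓



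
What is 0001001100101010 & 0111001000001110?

AND: 1 only when both bits are 1
  0001001100101010
& 0111001000001110
------------------
  0001001000001010
Decimal: 4906 & 29198 = 4618



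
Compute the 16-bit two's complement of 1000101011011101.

Original (sign bit 1, negative): 1000101011011101
Step 1 - Invert all bits: 0111010100100010
Step 2 - Add 1: 0111010100100011
Verification: 1000101011011101 + 0111010100100011 = 10000000000000000; discarding the end carry (carry out of the top bit) leaves the 16-bit value 0000000000000000, as required for x + (-x)



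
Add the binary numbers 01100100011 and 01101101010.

Add column by column from the right: bit + bit + carry-in; write the sum mod 2, carry 1 when the sum is 2 or 3.
carry:  11011000100
        01100100011
+       01101101010
-------------------
       011010001101
(the carry out of the leftmost column, 0, becomes the leading bit)
Decimal check:
  01100100011 = 512 + 256 + 32 + 2 + 1 = 803
  01101101010 = 512 + 256 + 64 + 32 + 8 + 2 = 874
  803 + 874 = 1677, and 011010001101 = 1024 + 512 + 128 + 8 + 4 + 1 = 1677 ✓



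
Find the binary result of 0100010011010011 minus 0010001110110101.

Method 1 - Direct subtraction (column by column from the right: bit − bit − borrow-in; if negative, add 2 and borrow 1 from the next column):
borrow: 0100011001111000
        0100010011010011
-       0010001110110101
------------------------
        0010000100011110

Method 2 - Add two's complement:
Two's complement of 0010001110110101: invert → 1101110001001010, add 1 → 1101110001001011
  0100010011010011
+ 1101110001001011
------------------
 10010000100011110  (end carry out of the top bit = 1)
Discarding the end carry: 0010000100011110
Decimal check:
  0100010011010011 = 16384 + 1024 + 128 + 64 + 16 + 2 + 1 = 17619
  0010001110110101 = 8192 + 512 + 256 + 128 + 32 + 16 + 4 + 1 = 9141
  17619 - 9141 = 8478, and 0010000100011110 = 8192 + 256 + 16 + 8 + 4 + 2 = 8478 ✓



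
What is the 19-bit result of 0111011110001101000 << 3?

Original: 0111011110001101000 (decimal 244840)
Shift left by 3 positions
Append 3 zeros on the right and drop the 3 high bits that overflow the 19-bit width
Result: 1011110001101000000 (decimal 385856)
Equivalent: 244840 << 3 = 244840 × 2^3 = 1958720, truncated to 19 bits = 385856



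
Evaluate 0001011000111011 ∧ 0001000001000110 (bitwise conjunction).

AND: 1 only when both bits are 1
  0001011000111011
& 0001000001000110
------------------
  0001000000000010
Decimal: 5691 & 4166 = 4098



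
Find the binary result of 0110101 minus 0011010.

Method 1 - Direct subtraction (column by column from the right: bit − bit − borrow-in; if negative, add 2 and borrow 1 from the next column):
borrow: 0110100
        0110101
-       0011010
---------------
        0011011

Method 2 - Add two's complement:
Two's complement of 0011010: invert → 1100101, add 1 → 1100110
  0110101
+ 1100110
---------
 10011011  (end carry out of the top bit = 1)
Discarding the end carry: 0011011
Decimal check:
  0110101 = 32 + 16 + 4 + 1 = 53
  0011010 = 16 + 8 + 2 = 26
  53 - 26 = 27, and 0011011 = 16 + 8 + 2 + 1 = 27 ✓



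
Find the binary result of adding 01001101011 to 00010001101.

Add column by column from the right: bit + bit + carry-in; write the sum mod 2, carry 1 when the sum is 2 or 3.
carry:  00000011110
        01001101011
+       00010001101
-------------------
       001011111000
(the carry out of the leftmost column, 0, becomes the leading bit)
Decimal check:
  01001101011 = 512 + 64 + 32 + 8 + 2 + 1 = 619
  00010001101 = 128 + 8 + 4 + 1 = 141
  619 + 141 = 760, and 001011111000 = 512 + 128 + 64 + 32 + 16 + 8 = 760 ✓



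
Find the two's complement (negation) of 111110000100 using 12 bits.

Original (sign bit 1, negative): 111110000100
Step 1 - Invert all bits: 000001111011
Step 2 - Add 1: 000001111100
Verification: 111110000100 + 000001111100 = 1000000000000; discarding the end carry (carry out of the top bit) leaves the 12-bit value 000000000000, as required for x + (-x)



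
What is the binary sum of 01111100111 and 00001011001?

Add column by column from the right: bit + bit + carry-in; write the sum mod 2, carry 1 when the sum is 2 or 3.
carry:  11111111110
        01111100111
+       00001011001
-------------------
       010001000000
(the carry out of the leftmost column, 0, becomes the leading bit)
Decimal check:
  01111100111 = 512 + 256 + 128 + 64 + 32 + 4 + 2 + 1 = 999
  00001011001 = 64 + 16 + 8 + 1 = 89
  999 + 89 = 1088, and 010001000000 = 1024 + 64 = 1088 ✓

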